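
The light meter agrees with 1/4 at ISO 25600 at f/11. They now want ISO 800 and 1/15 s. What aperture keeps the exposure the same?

ISO: 25600 → 12800 → 6400 → 3200 → 1600 → 800 — 5 stops lower (darker).
Shutter speed: 1/4 → 1/8 → 1/15 — 2 stops faster (darker).
Net change so far: 7 stops darker. Offset with the aperture: f/11 → f/8 → f/5.6 → f/4 → f/2.8 → f/2 → f/1.4 → f/1.0.

f/1.0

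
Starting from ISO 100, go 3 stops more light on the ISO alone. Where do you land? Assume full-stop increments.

ISO 800

ISO: 100 → 200 → 400 → 800 — 3 stops raised (brighter).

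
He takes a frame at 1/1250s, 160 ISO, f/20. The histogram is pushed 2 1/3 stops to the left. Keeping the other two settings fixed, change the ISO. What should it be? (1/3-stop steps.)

ISO 800

Underexposed by 2 1/3 stops → need 2 1/3 stops brighter.
ISO: 160 → 200 → 250 → 320 → 400 → 500 → 640 → 800.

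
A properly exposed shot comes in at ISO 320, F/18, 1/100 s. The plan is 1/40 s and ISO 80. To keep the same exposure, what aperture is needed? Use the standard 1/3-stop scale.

f/14

Shutter speed: 1/100 → 1/80 → 1/60 → 1/50 → 1/40 — 1 1/3 stops slower (brighter).
ISO: 320 → 250 → 200 → 160 → 125 → 100 → 80 — 2 stops lower (darker).
Net change so far: 2/3 stop darker. Offset with the aperture: f/18 → f/16 → f/14.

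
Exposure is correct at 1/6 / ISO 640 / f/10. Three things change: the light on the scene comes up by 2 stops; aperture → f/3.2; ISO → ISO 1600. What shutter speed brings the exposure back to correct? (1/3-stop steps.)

Scene light: 2 stops brighter.
Aperture: f/10 → f/9 → f/8 → f/7.1 → f/6.3 → f/5.6 → f/5 → f/4.5 → f/4 → f/3.5 → f/3.2 — 3 1/3 stops opened up (brighter).
ISO: 640 → 800 → 1000 → 1250 → 1600 — 1 1/3 stops raised (brighter).
Net so far: 6 2/3 stops brighter. Shutter speed: 1/6 → 1/8 → 1/10 → 1/13 → 1/15 → 1/20 → 1/25 → 1/30 → 1/40 → 1/50 → 1/60 → 1/80 → 1/100 → 1/125 → 1/160 → 1/200 → 1/250 → 1/320 → 1/400 → 1/500 → 1/640.

1/640s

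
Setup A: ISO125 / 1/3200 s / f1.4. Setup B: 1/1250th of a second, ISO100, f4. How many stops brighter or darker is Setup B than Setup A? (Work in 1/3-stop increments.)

2 stops darker

Aperture: f/1.4 → f/1.6 → f/1.8 → f/2 → f/2.2 → f/2.5 → f/2.8 → f/3.2 → f/3.5 → f/4 — 3 stops smaller aperture (darker).
Shutter speed: 1/3200 → 1/2500 → 1/2000 → 1/1600 → 1/1250 — 1 1/3 stops slower (brighter).
ISO: 125 → 100 — 1/3 stop lower (darker).
Net: −3 +1 1/3 −1/3 = −2 stops.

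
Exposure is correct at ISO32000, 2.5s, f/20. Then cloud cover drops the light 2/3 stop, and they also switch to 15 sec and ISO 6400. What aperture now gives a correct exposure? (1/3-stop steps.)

Scene light: 2/3 stop darker.
Shutter speed: 2.5 → 3.2 → 4 → 5 → 6 → 8 → 10 → 13 → 15 — 2 2/3 stops slower (brighter).
ISO: 32000 → 25600 → 20000 → 16000 → 12800 → 10000 → 8000 → 6400 — 2 1/3 stops dropped (darker).
Net so far: 1/3 stop darker. Aperture: f/20 → f/18.

f/18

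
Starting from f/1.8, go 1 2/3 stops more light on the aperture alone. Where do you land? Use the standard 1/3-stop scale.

Aperture: f/1.8 → f/1.6 → f/1.4 → f/1.2 → f/1.1 → f/1.0 — 1 2/3 stops larger aperture (brighter).

f/1.0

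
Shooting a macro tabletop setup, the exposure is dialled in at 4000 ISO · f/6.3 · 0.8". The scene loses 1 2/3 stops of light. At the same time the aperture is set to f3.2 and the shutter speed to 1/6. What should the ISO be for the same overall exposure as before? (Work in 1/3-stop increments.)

ISO 16000

Scene light: 1 2/3 stops darker.
Aperture: f/6.3 → f/5.6 → f/5 → f/4.5 → f/4 → f/3.5 → f/3.2 — 2 stops larger aperture (brighter).
Shutter speed: 0.8 → 0.6 → 0.5 → 0.4 → 0.3 → 1/4 → 1/5 → 1/6 — 2 1/3 stops shorter (darker).
Net so far: 2 stops darker. ISO: 4000 → 5000 → 6400 → 8000 → 10000 → 12800 → 16000.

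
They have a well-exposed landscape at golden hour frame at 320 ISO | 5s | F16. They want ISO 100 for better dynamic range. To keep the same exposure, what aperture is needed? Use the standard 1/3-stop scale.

f/9

ISO: 320 → 250 → 200 → 160 → 125 → 100 — 1 2/3 stops lower (darker).
Need 1 2/3 stops brighter from the aperture: f/16 → f/14 → f/13 → f/11 → f/10 → f/9.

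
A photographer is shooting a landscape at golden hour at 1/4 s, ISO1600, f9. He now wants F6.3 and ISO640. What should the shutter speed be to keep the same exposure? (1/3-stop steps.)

Aperture: f/9 → f/8 → f/7.1 → f/6.3 — 1 stop wider (brighter).
ISO: 1600 → 1250 → 1000 → 800 → 640 — 1 1/3 stops dropped (darker).
Net change so far: 1/3 stop darker. Offset with the shutter speed: 1/4 → 0.3.

0.3 s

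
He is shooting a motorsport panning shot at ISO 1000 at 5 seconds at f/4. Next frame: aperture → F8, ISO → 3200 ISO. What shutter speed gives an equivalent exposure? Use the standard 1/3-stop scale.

Aperture: f/4 → f/4.5 → f/5 → f/5.6 → f/6.3 → f/7.1 → f/8 — 2 stops smaller aperture (darker).
ISO: 1000 → 1250 → 1600 → 2000 → 2500 → 3200 — 1 2/3 stops higher (brighter).
Net change so far: 1/3 stop darker. Offset with the shutter speed: 5 → 6.

6 s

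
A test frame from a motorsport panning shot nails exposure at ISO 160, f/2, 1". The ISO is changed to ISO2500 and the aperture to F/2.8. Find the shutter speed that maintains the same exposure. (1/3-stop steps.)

ISO: 160 → 200 → 250 → 320 → 400 → 500 → 640 → 800 → 1000 → 1250 → 1600 → 2000 → 2500 — 4 stops higher (brighter).
Aperture: f/2 → f/2.2 → f/2.5 → f/2.8 — 1 stop narrower (darker).
Net change so far: 3 stops brighter. Offset with the shutter speed: 1 → 0.8 → 0.6 → 0.5 → 0.4 → 0.3 → 1/4 → 1/5 → 1/6 → 1/8.

1/8s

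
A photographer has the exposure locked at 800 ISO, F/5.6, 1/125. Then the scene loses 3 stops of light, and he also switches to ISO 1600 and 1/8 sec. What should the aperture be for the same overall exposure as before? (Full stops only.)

Scene light: 3 stops darker.
ISO: 800 → 1600 — 1 stop higher (brighter).
Shutter speed: 1/125 → 1/60 → 1/30 → 1/15 → 1/8 — 4 stops longer (brighter).
Net so far: 2 stops brighter. Aperture: f/5.6 → f/8 → f/11.

f/11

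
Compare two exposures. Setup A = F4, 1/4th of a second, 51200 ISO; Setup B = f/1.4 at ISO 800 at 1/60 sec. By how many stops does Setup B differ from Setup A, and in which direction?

Aperture: f/4 → f/2.8 → f/2 → f/1.4 — 3 stops larger aperture (brighter).
Shutter speed: 1/4 → 1/8 → 1/15 → 1/30 → 1/60 — 4 stops faster (darker).
ISO: 51200 → 25600 → 12800 → 6400 → 3200 → 1600 → 800 — 6 stops lower (darker).
Net: +3 −4 −6 = −7 stops.

7 stops darker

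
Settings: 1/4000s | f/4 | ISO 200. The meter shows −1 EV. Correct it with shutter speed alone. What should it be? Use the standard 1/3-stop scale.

1/2000s

Underexposed by 1 stop → need 1 stop brighter.
Shutter speed: 1/4000 → 1/3200 → 1/2500 → 1/2000.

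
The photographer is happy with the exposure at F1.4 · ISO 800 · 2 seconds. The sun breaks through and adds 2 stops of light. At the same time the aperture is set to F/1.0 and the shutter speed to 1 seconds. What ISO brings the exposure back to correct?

Scene light: 2 stops brighter.
Aperture: f/1.4 → f/1.0 — 1 stop larger aperture (brighter).
Shutter speed: 2 → 1 — 1 stop shorter (darker).
Net so far: 2 stops brighter. ISO: 800 → 400 → 200.

ISO 200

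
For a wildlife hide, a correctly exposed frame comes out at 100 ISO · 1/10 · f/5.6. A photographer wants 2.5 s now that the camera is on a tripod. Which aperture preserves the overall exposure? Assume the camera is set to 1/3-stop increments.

Shutter speed: 1/10 → 1/8 → 1/6 → 1/5 → 1/4 → 0.3 → 0.4 → 0.5 → 0.6 → 0.8 → 1 → 1.3 → 1.6 → 2 → 2.5 — 4 2/3 stops slower (brighter).
Need 4 2/3 stops darker from the aperture: f/5.6 → f/6.3 → f/7.1 → f/8 → f/9 → f/10 → f/11 → f/13 → f/14 → f/16 → f/18 → f/20 → f/22 → f/25 → f/29.

f/29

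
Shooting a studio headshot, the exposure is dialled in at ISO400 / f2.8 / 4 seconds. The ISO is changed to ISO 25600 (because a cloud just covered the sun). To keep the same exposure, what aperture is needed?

ISO: 400 → 800 → 1600 → 3200 → 6400 → 12800 → 25600 — 6 stops raised (brighter).
Need 6 stops darker from the aperture: f/2.8 → f/4 → f/5.6 → f/8 → f/11 → f/16 → f/22.

f/22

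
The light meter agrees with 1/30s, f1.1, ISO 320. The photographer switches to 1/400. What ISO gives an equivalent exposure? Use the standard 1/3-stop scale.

ISO 4000

Shutter speed: 1/30 → 1/40 → 1/50 → 1/60 → 1/80 → 1/100 → 1/125 → 1/160 → 1/200 → 1/250 → 1/320 → 1/400 — 3 2/3 stops shorter (darker).
Need 3 2/3 stops brighter from the ISO: 320 → 400 → 500 → 640 → 800 → 1000 → 1250 → 1600 → 2000 → 2500 → 3200 → 4000.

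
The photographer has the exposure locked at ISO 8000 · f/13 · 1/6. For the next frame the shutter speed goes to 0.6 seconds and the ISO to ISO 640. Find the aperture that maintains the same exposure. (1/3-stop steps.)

Shutter speed: 1/6 → 1/5 → 1/4 → 0.3 → 0.4 → 0.5 → 0.6 — 2 stops slower (brighter).
ISO: 8000 → 6400 → 5000 → 4000 → 3200 → 2500 → 2000 → 1600 → 1250 → 1000 → 800 → 640 — 3 2/3 stops dropped (darker).
Net change so far: 1 2/3 stops darker. Offset with the aperture: f/13 → f/11 → f/10 → f/9 → f/8 → f/7.1.

f/7.1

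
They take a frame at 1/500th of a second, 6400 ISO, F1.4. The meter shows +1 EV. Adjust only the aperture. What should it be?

Overexposed by 1 stop → need 1 stop darker.
Aperture: f/1.4 → f/2.

f/2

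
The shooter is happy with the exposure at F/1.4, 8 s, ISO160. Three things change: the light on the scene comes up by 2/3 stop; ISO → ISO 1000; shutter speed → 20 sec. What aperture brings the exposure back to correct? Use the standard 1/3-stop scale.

Scene light: 2/3 stop brighter.
ISO: 160 → 200 → 250 → 320 → 400 → 500 → 640 → 800 → 1000 — 2 2/3 stops higher (brighter).
Shutter speed: 8 → 10 → 13 → 15 → 20 — 1 1/3 stops longer (brighter).
Net so far: 4 2/3 stops brighter. Aperture: f/1.4 → f/1.6 → f/1.8 → f/2 → f/2.2 → f/2.5 → f/2.8 → f/3.2 → f/3.5 → f/4 → f/4.5 → f/5 → f/5.6 → f/6.3 → f/7.1.

f/7.1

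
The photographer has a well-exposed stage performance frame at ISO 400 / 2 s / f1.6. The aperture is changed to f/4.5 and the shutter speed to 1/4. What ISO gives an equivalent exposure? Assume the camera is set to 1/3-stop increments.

Aperture: f/1.6 → f/1.8 → f/2 → f/2.2 → f/2.5 → f/2.8 → f/3.2 → f/3.5 → f/4 → f/4.5 — 3 stops narrower (darker).
Shutter speed: 2 → 1.6 → 1.3 → 1 → 0.8 → 0.6 → 0.5 → 0.4 → 0.3 → 1/4 — 3 stops faster (darker).
Net change so far: 6 stops darker. Offset with the ISO: 400 → 500 → 640 → 800 → 1000 → 1250 → 1600 → 2000 → 2500 → 3200 → 4000 → 5000 → 6400 → 8000 → 10000 → 12800 → 16000 → 20000 → 25600.

ISO 25600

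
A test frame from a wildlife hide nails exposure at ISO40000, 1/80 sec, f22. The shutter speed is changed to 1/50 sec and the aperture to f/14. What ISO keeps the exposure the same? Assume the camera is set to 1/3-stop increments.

Shutter speed: 1/80 → 1/60 → 1/50 — 2/3 stop slower (brighter).
Aperture: f/22 → f/20 → f/18 → f/16 → f/14 — 1 1/3 stops wider (brighter).
Net change so far: 2 stops brighter. Offset with the ISO: 40000 → 32000 → 25600 → 20000 → 16000 → 12800 → 10000.

ISO 10000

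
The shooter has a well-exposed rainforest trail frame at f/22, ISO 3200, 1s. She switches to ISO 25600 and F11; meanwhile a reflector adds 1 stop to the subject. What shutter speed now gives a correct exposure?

1/60s

Scene light: 1 stop brighter.
ISO: 3200 → 6400 → 12800 → 25600 — 3 stops raised (brighter).
Aperture: f/22 → f/16 → f/11 — 2 stops larger aperture (brighter).
Net so far: 6 stops brighter. Shutter speed: 1 → 1/2 → 1/4 → 1/8 → 1/15 → 1/30 → 1/60.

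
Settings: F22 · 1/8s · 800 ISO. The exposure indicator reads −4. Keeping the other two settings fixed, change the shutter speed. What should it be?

Underexposed by 4 stops → need 4 stops brighter.
Shutter speed: 1/8 → 1/4 → 1/2 → 1 → 2.

2 s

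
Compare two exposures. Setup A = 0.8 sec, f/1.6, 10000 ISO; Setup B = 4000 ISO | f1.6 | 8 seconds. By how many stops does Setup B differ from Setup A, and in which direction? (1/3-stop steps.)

2 stops brighter

Aperture: unchanged.
Shutter speed: 0.8 → 1 → 1.3 → 1.6 → 2 → 2.5 → 3.2 → 4 → 5 → 6 → 8 — 3 1/3 stops longer (brighter).
ISO: 10000 → 8000 → 6400 → 5000 → 4000 — 1 1/3 stops dropped (darker).
Net: +3 1/3 −1 1/3 = +2 stops.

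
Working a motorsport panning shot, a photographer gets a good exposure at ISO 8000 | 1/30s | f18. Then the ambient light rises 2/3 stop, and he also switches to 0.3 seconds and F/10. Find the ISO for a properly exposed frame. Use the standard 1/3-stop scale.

Scene light: 2/3 stop brighter.
Shutter speed: 1/30 → 1/25 → 1/20 → 1/15 → 1/13 → 1/10 → 1/8 → 1/6 → 1/5 → 1/4 → 0.3 — 3 1/3 stops slower (brighter).
Aperture: f/18 → f/16 → f/14 → f/13 → f/11 → f/10 — 1 2/3 stops wider (brighter).
Net so far: 5 2/3 stops brighter. ISO: 8000 → 6400 → 5000 → 4000 → 3200 → 2500 → 2000 → 1600 → 1250 → 1000 → 800 → 640 → 500 → 400 → 320 → 250 → 200 → 160.

ISO 160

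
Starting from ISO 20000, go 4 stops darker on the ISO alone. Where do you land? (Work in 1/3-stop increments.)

ISO 1250

ISO: 20000 → 16000 → 12800 → 10000 → 8000 → 6400 → 5000 → 4000 → 3200 → 2500 → 2000 → 1600 → 1250 — 4 stops lower (darker).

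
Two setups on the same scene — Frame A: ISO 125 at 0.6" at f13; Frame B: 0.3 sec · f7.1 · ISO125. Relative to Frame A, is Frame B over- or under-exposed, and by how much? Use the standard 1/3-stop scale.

Aperture: f/13 → f/11 → f/10 → f/9 → f/8 → f/7.1 — 1 2/3 stops opened up (brighter).
Shutter speed: 0.6 → 0.5 → 0.4 → 0.3 — 1 stop faster (darker).
ISO: unchanged.
Net: +1 2/3 −1 = +2/3 stops.

2/3 stop brighter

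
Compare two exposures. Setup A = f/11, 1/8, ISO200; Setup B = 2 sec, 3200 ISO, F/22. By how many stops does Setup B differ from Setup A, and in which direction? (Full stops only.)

6 stops brighter

Aperture: f/11 → f/16 → f/22 — 2 stops smaller aperture (darker).
Shutter speed: 1/8 → 1/4 → 1/2 → 1 → 2 — 4 stops longer (brighter).
ISO: 200 → 400 → 800 → 1600 → 3200 — 4 stops raised (brighter).
Net: −2 +4 +4 = +6 stops.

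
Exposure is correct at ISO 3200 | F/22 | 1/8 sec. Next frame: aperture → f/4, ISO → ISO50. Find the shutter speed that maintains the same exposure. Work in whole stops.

Aperture: f/22 → f/16 → f/11 → f/8 → f/5.6 → f/4 — 5 stops opened up (brighter).
ISO: 3200 → 1600 → 800 → 400 → 200 → 100 → 50 — 6 stops lower (darker).
Net change so far: 1 stop darker. Offset with the shutter speed: 1/8 → 1/4.

1/4s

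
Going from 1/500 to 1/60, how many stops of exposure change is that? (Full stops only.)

3 stops

1/500 → 1/250 → 1/125 → 1/60 — count the steps: 3 stops.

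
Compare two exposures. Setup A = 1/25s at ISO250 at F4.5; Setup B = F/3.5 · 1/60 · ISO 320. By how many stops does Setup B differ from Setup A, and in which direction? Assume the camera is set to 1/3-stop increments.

Aperture: f/4.5 → f/4 → f/3.5 — 2/3 stop larger aperture (brighter).
Shutter speed: 1/25 → 1/30 → 1/40 → 1/50 → 1/60 — 1 1/3 stops shorter (darker).
ISO: 250 → 320 — 1/3 stop raised (brighter).
Net: +2/3 −1 1/3 +1/3 = −1/3 stops.

1/3 stop darker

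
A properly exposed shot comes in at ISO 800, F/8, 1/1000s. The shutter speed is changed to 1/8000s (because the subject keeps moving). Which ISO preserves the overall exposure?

Shutter speed: 1/1000 → 1/2000 → 1/4000 → 1/8000 — 3 stops faster (darker).
Need 3 stops brighter from the ISO: 800 → 1600 → 3200 → 6400.

ISO 6400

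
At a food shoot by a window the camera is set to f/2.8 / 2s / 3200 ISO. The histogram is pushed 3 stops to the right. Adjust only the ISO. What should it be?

ISO 400

Overexposed by 3 stops → need 3 stops darker.
ISO: 3200 → 1600 → 800 → 400.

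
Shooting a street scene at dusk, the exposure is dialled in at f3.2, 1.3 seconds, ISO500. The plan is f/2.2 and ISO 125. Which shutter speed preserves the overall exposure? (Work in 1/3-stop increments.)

2.5 s

Aperture: f/3.2 → f/2.8 → f/2.5 → f/2.2 — 1 stop opened up (brighter).
ISO: 500 → 400 → 320 → 250 → 200 → 160 → 125 — 2 stops lower (darker).
Net change so far: 1 stop darker. Offset with the shutter speed: 1.3 → 1.6 → 2 → 2.5.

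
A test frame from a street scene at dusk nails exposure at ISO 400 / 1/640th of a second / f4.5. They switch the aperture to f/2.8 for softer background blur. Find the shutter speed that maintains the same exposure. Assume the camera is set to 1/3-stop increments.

Aperture: f/4.5 → f/4 → f/3.5 → f/3.2 → f/2.8 — 1 1/3 stops wider (brighter).
Need 1 1/3 stops darker from the shutter speed: 1/640 → 1/800 → 1/1000 → 1/1250 → 1/1600.

1/1600s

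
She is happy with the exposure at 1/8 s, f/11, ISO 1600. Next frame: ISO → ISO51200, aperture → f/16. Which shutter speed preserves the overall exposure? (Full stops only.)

ISO: 1600 → 3200 → 6400 → 12800 → 25600 → 51200 — 5 stops raised (brighter).
Aperture: f/11 → f/16 — 1 stop narrower (darker).
Net change so far: 4 stops brighter. Offset with the shutter speed: 1/8 → 1/15 → 1/30 → 1/60 → 1/125.

1/125s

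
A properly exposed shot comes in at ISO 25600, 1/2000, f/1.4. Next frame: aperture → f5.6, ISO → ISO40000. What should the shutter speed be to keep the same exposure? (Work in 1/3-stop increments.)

Aperture: f/1.4 → f/1.6 → f/1.8 → f/2 → f/2.2 → f/2.5 → f/2.8 → f/3.2 → f/3.5 → f/4 → f/4.5 → f/5 → f/5.6 — 4 stops stopped down (darker).
ISO: 25600 → 32000 → 40000 — 2/3 stop higher (brighter).
Net change so far: 3 1/3 stops darker. Offset with the shutter speed: 1/2000 → 1/1600 → 1/1250 → 1/1000 → 1/800 → 1/640 → 1/500 → 1/400 → 1/320 → 1/250 → 1/200.

1/200s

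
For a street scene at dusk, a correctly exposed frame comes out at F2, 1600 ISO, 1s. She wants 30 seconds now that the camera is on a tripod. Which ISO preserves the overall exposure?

Shutter speed: 1 → 2 → 4 → 8 → 15 → 30 — 5 stops slower (brighter).
Need 5 stops darker from the ISO: 1600 → 800 → 400 → 200 → 100 → 50.

ISO 50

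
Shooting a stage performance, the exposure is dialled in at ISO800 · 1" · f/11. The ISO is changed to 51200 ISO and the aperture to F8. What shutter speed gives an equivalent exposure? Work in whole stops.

1/125s

ISO: 800 → 1600 → 3200 → 6400 → 12800 → 25600 → 51200 — 6 stops higher (brighter).
Aperture: f/11 → f/8 — 1 stop wider (brighter).
Net change so far: 7 stops brighter. Offset with the shutter speed: 1 → 1/2 → 1/4 → 1/8 → 1/15 → 1/30 → 1/60 → 1/125.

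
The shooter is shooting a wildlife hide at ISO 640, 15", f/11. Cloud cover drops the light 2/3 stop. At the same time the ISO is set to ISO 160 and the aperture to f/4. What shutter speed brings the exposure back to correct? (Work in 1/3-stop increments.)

13 s

Scene light: 2/3 stop darker.
ISO: 640 → 500 → 400 → 320 → 250 → 200 → 160 — 2 stops lower (darker).
Aperture: f/11 → f/10 → f/9 → f/8 → f/7.1 → f/6.3 → f/5.6 → f/5 → f/4.5 → f/4 — 3 stops opened up (brighter).
Net so far: 1/3 stop brighter. Shutter speed: 15 → 13.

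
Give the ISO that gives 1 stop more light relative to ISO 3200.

ISO: 3200 → 6400 — 1 stop raised (brighter).

ISO 6400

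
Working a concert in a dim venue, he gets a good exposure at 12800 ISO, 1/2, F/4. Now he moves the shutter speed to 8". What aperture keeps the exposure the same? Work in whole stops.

Shutter speed: 1/2 → 1 → 2 → 4 → 8 — 4 stops longer (brighter).
Need 4 stops darker from the aperture: f/4 → f/5.6 → f/8 → f/11 → f/16.

f/16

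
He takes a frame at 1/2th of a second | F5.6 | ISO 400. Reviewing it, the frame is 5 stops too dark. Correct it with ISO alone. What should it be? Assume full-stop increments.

ISO 12800

Underexposed by 5 stops → need 5 stops brighter.
ISO: 400 → 800 → 1600 → 3200 → 6400 → 12800.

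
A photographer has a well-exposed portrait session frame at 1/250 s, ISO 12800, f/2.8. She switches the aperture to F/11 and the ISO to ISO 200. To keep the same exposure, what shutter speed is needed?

Aperture: f/2.8 → f/4 → f/5.6 → f/8 → f/11 — 4 stops smaller aperture (darker).
ISO: 12800 → 6400 → 3200 → 1600 → 800 → 400 → 200 — 6 stops lower (darker).
Net change so far: 10 stops darker. Offset with the shutter speed: 1/250 → 1/125 → 1/60 → 1/30 → 1/15 → 1/8 → 1/4 → 1/2 → 1 → 2 → 4.

4 s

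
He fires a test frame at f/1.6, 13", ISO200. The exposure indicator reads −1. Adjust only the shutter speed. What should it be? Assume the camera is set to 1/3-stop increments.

25 s

Underexposed by 1 stop → need 1 stop brighter.
Shutter speed: 13 → 15 → 20 → 25.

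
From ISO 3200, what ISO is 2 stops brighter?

ISO: 3200 → 6400 → 12800 — 2 stops raised (brighter).

ISO 12800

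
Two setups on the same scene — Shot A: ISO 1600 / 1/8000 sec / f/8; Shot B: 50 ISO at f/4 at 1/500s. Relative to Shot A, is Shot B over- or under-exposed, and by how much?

1 stop brighter

Aperture: f/8 → f/5.6 → f/4 — 2 stops opened up (brighter).
Shutter speed: 1/8000 → 1/4000 → 1/2000 → 1/1000 → 1/500 — 4 stops longer (brighter).
ISO: 1600 → 800 → 400 → 200 → 100 → 50 — 5 stops lower (darker).
Net: +2 +4 −5 = +1 stop.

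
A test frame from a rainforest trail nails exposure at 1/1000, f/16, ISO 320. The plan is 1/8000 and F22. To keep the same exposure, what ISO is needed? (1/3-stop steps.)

Shutter speed: 1/1000 → 1/1250 → 1/1600 → 1/2000 → 1/2500 → 1/3200 → 1/4000 → 1/5000 → 1/6400 → 1/8000 — 3 stops shorter (darker).
Aperture: f/16 → f/18 → f/20 → f/22 — 1 stop narrower (darker).
Net change so far: 4 stops darker. Offset with the ISO: 320 → 400 → 500 → 640 → 800 → 1000 → 1250 → 1600 → 2000 → 2500 → 3200 → 4000 → 5000.

ISO 5000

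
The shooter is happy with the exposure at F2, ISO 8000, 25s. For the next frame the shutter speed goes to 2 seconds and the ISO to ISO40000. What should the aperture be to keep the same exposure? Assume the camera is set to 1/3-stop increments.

Shutter speed: 25 → 20 → 15 → 13 → 10 → 8 → 6 → 5 → 4 → 3.2 → 2.5 → 2 — 3 2/3 stops shorter (darker).
ISO: 8000 → 10000 → 12800 → 16000 → 20000 → 25600 → 32000 → 40000 — 2 1/3 stops raised (brighter).
Net change so far: 1 1/3 stops darker. Offset with the aperture: f/2 → f/1.8 → f/1.6 → f/1.4 → f/1.2.

f/1.2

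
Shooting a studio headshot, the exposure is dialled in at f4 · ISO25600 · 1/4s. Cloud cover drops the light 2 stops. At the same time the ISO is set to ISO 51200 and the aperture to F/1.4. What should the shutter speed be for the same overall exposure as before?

Scene light: 2 stops darker.
ISO: 25600 → 51200 — 1 stop higher (brighter).
Aperture: f/4 → f/2.8 → f/2 → f/1.4 — 3 stops wider (brighter).
Net so far: 2 stops brighter. Shutter speed: 1/4 → 1/8 → 1/15.

1/15s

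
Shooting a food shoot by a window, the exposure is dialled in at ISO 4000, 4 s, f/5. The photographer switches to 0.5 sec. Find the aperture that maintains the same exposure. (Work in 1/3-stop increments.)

f/1.8

Shutter speed: 4 → 3.2 → 2.5 → 2 → 1.6 → 1.3 → 1 → 0.8 → 0.6 → 0.5 — 3 stops shorter (darker).
Need 3 stops brighter from the aperture: f/5 → f/4.5 → f/4 → f/3.5 → f/3.2 → f/2.8 → f/2.5 → f/2.2 → f/2 → f/1.8.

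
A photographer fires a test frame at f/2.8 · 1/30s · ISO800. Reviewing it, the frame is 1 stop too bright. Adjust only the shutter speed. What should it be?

1/60s

Overexposed by 1 stop → need 1 stop darker.
Shutter speed: 1/30 → 1/60.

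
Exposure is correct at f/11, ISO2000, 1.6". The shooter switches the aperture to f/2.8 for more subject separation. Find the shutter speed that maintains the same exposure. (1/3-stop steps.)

1/10s

Aperture: f/11 → f/10 → f/9 → f/8 → f/7.1 → f/6.3 → f/5.6 → f/5 → f/4.5 → f/4 → f/3.5 → f/3.2 → f/2.8 — 4 stops wider (brighter).
Need 4 stops darker from the shutter speed: 1.6 → 1.3 → 1 → 0.8 → 0.6 → 0.5 → 0.4 → 0.3 → 1/4 → 1/5 → 1/6 → 1/8 → 1/10.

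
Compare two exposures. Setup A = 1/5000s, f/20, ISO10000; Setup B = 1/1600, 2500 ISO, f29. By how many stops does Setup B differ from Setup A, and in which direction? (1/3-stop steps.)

1 1/3 stops darker

Aperture: f/20 → f/22 → f/25 → f/29 — 1 stop smaller aperture (darker).
Shutter speed: 1/5000 → 1/4000 → 1/3200 → 1/2500 → 1/2000 → 1/1600 — 1 2/3 stops longer (brighter).
ISO: 10000 → 8000 → 6400 → 5000 → 4000 → 3200 → 2500 — 2 stops dropped (darker).
Net: −1 +1 2/3 −2 = −1 1/3 stops.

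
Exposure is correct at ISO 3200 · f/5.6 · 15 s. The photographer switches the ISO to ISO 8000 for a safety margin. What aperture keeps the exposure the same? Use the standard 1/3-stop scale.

f/9

ISO: 3200 → 4000 → 5000 → 6400 → 8000 — 1 1/3 stops raised (brighter).
Need 1 1/3 stops darker from the aperture: f/5.6 → f/6.3 → f/7.1 → f/8 → f/9.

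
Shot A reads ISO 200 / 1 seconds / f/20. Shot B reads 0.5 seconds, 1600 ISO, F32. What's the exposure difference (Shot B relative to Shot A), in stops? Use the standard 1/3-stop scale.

2/3 stop brighter

Aperture: f/20 → f/22 → f/25 → f/29 → f/32 — 1 1/3 stops stopped down (darker).
Shutter speed: 1 → 0.8 → 0.6 → 0.5 — 1 stop shorter (darker).
ISO: 200 → 250 → 320 → 400 → 500 → 640 → 800 → 1000 → 1250 → 1600 — 3 stops raised (brighter).
Net: −1 1/3 −1 +3 = +2/3 stops.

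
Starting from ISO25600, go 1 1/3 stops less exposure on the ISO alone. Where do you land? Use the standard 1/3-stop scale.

ISO: 25600 → 20000 → 16000 → 12800 → 10000 — 1 1/3 stops dropped (darker).

ISO 10000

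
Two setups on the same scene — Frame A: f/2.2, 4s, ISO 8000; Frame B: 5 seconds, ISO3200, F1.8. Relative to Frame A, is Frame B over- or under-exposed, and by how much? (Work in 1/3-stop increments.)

Aperture: f/2.2 → f/2 → f/1.8 — 2/3 stop wider (brighter).
Shutter speed: 4 → 5 — 1/3 stop longer (brighter).
ISO: 8000 → 6400 → 5000 → 4000 → 3200 — 1 1/3 stops lower (darker).
Net: +2/3 +1/3 −1 1/3 = −1/3 stops.

1/3 stop darker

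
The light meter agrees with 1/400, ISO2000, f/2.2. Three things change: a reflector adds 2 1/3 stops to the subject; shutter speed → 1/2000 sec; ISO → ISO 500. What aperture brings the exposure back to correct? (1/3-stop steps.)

f/1.1

Scene light: 2 1/3 stops brighter.
Shutter speed: 1/400 → 1/500 → 1/640 → 1/800 → 1/1000 → 1/1250 → 1/1600 → 1/2000 — 2 1/3 stops faster (darker).
ISO: 2000 → 1600 → 1250 → 1000 → 800 → 640 → 500 — 2 stops dropped (darker).
Net so far: 2 stops darker. Aperture: f/2.2 → f/2 → f/1.8 → f/1.6 → f/1.4 → f/1.2 → f/1.1.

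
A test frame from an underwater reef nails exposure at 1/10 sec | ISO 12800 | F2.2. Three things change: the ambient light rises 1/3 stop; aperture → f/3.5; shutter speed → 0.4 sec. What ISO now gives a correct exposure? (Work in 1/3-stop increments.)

ISO 6400

Scene light: 1/3 stop brighter.
Aperture: f/2.2 → f/2.5 → f/2.8 → f/3.2 → f/3.5 — 1 1/3 stops smaller aperture (darker).
Shutter speed: 1/10 → 1/8 → 1/6 → 1/5 → 1/4 → 0.3 → 0.4 — 2 stops longer (brighter).
Net so far: 1 stop brighter. ISO: 12800 → 10000 → 8000 → 6400.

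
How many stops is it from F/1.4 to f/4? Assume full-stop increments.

f/1.4 → f/2 → f/2.8 → f/4 — count the steps: 3 stops.

3 stops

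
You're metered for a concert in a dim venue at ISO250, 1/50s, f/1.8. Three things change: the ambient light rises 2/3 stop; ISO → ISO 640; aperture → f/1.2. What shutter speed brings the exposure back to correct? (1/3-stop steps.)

1/400s

Scene light: 2/3 stop brighter.
ISO: 250 → 320 → 400 → 500 → 640 — 1 1/3 stops higher (brighter).
Aperture: f/1.8 → f/1.6 → f/1.4 → f/1.2 — 1 stop larger aperture (brighter).
Net so far: 3 stops brighter. Shutter speed: 1/50 → 1/60 → 1/80 → 1/100 → 1/125 → 1/160 → 1/200 → 1/250 → 1/320 → 1/400.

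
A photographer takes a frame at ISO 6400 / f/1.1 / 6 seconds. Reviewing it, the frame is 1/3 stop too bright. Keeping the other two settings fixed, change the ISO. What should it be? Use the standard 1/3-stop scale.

Overexposed by 1/3 stop → need 1/3 stop darker.
ISO: 6400 → 5000.

ISO 5000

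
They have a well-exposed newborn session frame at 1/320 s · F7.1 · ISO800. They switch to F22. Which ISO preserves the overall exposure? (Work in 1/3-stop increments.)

ISO 8000

Aperture: f/7.1 → f/8 → f/9 → f/10 → f/11 → f/13 → f/14 → f/16 → f/18 → f/20 → f/22 — 3 1/3 stops stopped down (darker).
Need 3 1/3 stops brighter from the ISO: 800 → 1000 → 1250 → 1600 → 2000 → 2500 → 3200 → 4000 → 5000 → 6400 → 8000.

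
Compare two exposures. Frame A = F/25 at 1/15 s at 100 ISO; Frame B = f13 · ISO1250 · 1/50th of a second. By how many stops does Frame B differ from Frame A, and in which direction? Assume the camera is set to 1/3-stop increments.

Aperture: f/25 → f/22 → f/20 → f/18 → f/16 → f/14 → f/13 — 2 stops wider (brighter).
Shutter speed: 1/15 → 1/20 → 1/25 → 1/30 → 1/40 → 1/50 — 1 2/3 stops faster (darker).
ISO: 100 → 125 → 160 → 200 → 250 → 320 → 400 → 500 → 640 → 800 → 1000 → 1250 — 3 2/3 stops higher (brighter).
Net: +2 −1 2/3 +3 2/3 = +4 stops.

4 stops brighter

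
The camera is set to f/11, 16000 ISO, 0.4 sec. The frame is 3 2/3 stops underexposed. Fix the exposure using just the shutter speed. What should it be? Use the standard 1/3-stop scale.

5 s

Underexposed by 3 2/3 stops → need 3 2/3 stops brighter.
Shutter speed: 0.4 → 0.5 → 0.6 → 0.8 → 1 → 1.3 → 1.6 → 2 → 2.5 → 3.2 → 4 → 5.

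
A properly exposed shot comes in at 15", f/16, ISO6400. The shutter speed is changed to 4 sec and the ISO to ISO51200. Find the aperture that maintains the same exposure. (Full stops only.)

Shutter speed: 15 → 8 → 4 — 2 stops shorter (darker).
ISO: 6400 → 12800 → 25600 → 51200 — 3 stops higher (brighter).
Net change so far: 1 stop brighter. Offset with the aperture: f/16 → f/22.

f/22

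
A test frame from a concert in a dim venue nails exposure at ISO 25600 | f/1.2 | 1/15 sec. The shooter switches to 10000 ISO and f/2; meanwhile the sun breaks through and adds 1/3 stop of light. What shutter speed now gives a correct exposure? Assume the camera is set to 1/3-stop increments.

0.3 s

Scene light: 1/3 stop brighter.
ISO: 25600 → 20000 → 16000 → 12800 → 10000 — 1 1/3 stops dropped (darker).
Aperture: f/1.2 → f/1.4 → f/1.6 → f/1.8 → f/2 — 1 1/3 stops narrower (darker).
Net so far: 2 1/3 stops darker. Shutter speed: 1/15 → 1/13 → 1/10 → 1/8 → 1/6 → 1/5 → 1/4 → 0.3.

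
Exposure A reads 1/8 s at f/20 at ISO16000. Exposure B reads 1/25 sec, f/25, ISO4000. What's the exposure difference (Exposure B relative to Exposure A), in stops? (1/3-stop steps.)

Aperture: f/20 → f/22 → f/25 — 2/3 stop smaller aperture (darker).
Shutter speed: 1/8 → 1/10 → 1/13 → 1/15 → 1/20 → 1/25 — 1 2/3 stops faster (darker).
ISO: 16000 → 12800 → 10000 → 8000 → 6400 → 5000 → 4000 — 2 stops lower (darker).
Net: −2/3 −1 2/3 −2 = −4 1/3 stops.

4 1/3 stops darker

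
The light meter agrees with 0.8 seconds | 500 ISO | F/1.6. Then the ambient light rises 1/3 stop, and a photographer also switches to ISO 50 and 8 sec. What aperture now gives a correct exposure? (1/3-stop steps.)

f/1.8

Scene light: 1/3 stop brighter.
ISO: 500 → 400 → 320 → 250 → 200 → 160 → 125 → 100 → 80 → 64 → 50 — 3 1/3 stops dropped (darker).
Shutter speed: 0.8 → 1 → 1.3 → 1.6 → 2 → 2.5 → 3.2 → 4 → 5 → 6 → 8 — 3 1/3 stops slower (brighter).
Net so far: 1/3 stop brighter. Aperture: f/1.6 → f/1.8.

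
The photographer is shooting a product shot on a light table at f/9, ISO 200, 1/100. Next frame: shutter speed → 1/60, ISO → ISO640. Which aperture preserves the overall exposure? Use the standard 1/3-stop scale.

f/20

Shutter speed: 1/100 → 1/80 → 1/60 — 2/3 stop slower (brighter).
ISO: 200 → 250 → 320 → 400 → 500 → 640 — 1 2/3 stops higher (brighter).
Net change so far: 2 1/3 stops brighter. Offset with the aperture: f/9 → f/10 → f/11 → f/13 → f/14 → f/16 → f/18 → f/20.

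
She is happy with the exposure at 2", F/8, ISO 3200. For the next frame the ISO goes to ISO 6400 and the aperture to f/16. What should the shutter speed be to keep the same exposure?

ISO: 3200 → 6400 — 1 stop higher (brighter).
Aperture: f/8 → f/11 → f/16 — 2 stops smaller aperture (darker).
Net change so far: 1 stop darker. Offset with the shutter speed: 2 → 4.

4 s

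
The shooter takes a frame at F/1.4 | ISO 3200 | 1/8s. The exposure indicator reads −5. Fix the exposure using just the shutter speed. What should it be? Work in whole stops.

Underexposed by 5 stops → need 5 stops brighter.
Shutter speed: 1/8 → 1/4 → 1/2 → 1 → 2 → 4.

4 s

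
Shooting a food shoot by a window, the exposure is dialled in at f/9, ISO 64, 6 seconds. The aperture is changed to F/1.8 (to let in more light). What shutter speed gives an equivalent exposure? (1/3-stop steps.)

1/4s

Aperture: f/9 → f/8 → f/7.1 → f/6.3 → f/5.6 → f/5 → f/4.5 → f/4 → f/3.5 → f/3.2 → f/2.8 → f/2.5 → f/2.2 → f/2 → f/1.8 — 4 2/3 stops wider (brighter).
Need 4 2/3 stops darker from the shutter speed: 6 → 5 → 4 → 3.2 → 2.5 → 2 → 1.6 → 1.3 → 1 → 0.8 → 0.6 → 0.5 → 0.4 → 0.3 → 1/4.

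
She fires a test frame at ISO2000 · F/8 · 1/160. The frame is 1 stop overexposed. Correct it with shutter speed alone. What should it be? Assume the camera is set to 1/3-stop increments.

Overexposed by 1 stop → need 1 stop darker.
Shutter speed: 1/160 → 1/200 → 1/250 → 1/320.

1/320s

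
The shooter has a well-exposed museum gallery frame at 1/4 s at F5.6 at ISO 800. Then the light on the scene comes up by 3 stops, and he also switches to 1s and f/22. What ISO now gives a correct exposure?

ISO 400

Scene light: 3 stops brighter.
Shutter speed: 1/4 → 1/2 → 1 — 2 stops slower (brighter).
Aperture: f/5.6 → f/8 → f/11 → f/16 → f/22 — 4 stops stopped down (darker).
Net so far: 1 stop brighter. ISO: 800 → 400.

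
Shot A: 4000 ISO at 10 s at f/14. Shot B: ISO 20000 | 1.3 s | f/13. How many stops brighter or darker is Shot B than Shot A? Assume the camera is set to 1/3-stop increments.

1/3 stop darker

Aperture: f/14 → f/13 — 1/3 stop opened up (brighter).
Shutter speed: 10 → 8 → 6 → 5 → 4 → 3.2 → 2.5 → 2 → 1.6 → 1.3 — 3 stops shorter (darker).
ISO: 4000 → 5000 → 6400 → 8000 → 10000 → 12800 → 16000 → 20000 — 2 1/3 stops raised (brighter).
Net: +1/3 −3 +2 1/3 = −1/3 stops.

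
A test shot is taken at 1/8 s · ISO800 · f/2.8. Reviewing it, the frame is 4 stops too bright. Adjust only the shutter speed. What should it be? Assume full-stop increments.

1/125s

Overexposed by 4 stops → need 4 stops darker.
Shutter speed: 1/8 → 1/15 → 1/30 → 1/60 → 1/125.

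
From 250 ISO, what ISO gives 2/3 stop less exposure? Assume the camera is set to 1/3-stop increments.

ISO: 250 → 200 → 160 — 2/3 stop dropped (darker).

ISO 160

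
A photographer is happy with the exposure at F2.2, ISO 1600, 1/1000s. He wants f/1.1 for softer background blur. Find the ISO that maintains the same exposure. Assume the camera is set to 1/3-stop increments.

ISO 400

Aperture: f/2.2 → f/2 → f/1.8 → f/1.6 → f/1.4 → f/1.2 → f/1.1 — 2 stops larger aperture (brighter).
Need 2 stops darker from the ISO: 1600 → 1250 → 1000 → 800 → 640 → 500 → 400.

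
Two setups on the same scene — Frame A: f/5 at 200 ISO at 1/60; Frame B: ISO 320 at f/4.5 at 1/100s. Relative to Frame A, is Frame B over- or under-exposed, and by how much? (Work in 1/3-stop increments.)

Aperture: f/5 → f/4.5 — 1/3 stop opened up (brighter).
Shutter speed: 1/60 → 1/80 → 1/100 — 2/3 stop shorter (darker).
ISO: 200 → 250 → 320 — 2/3 stop raised (brighter).
Net: +1/3 −2/3 +2/3 = +1/3 stops.

1/3 stop brighter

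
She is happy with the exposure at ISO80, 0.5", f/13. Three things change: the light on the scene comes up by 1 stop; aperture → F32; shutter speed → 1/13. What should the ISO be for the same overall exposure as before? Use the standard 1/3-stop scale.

Scene light: 1 stop brighter.
Aperture: f/13 → f/14 → f/16 → f/18 → f/20 → f/22 → f/25 → f/29 → f/32 — 2 2/3 stops narrower (darker).
Shutter speed: 0.5 → 0.4 → 0.3 → 1/4 → 1/5 → 1/6 → 1/8 → 1/10 → 1/13 — 2 2/3 stops shorter (darker).
Net so far: 4 1/3 stops darker. ISO: 80 → 100 → 125 → 160 → 200 → 250 → 320 → 400 → 500 → 640 → 800 → 1000 → 1250 → 1600.

ISO 1600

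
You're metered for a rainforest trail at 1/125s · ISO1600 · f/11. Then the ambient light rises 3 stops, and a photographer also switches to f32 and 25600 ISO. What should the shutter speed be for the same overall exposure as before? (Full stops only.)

1/2000s

Scene light: 3 stops brighter.
Aperture: f/11 → f/16 → f/22 → f/32 — 3 stops smaller aperture (darker).
ISO: 1600 → 3200 → 6400 → 12800 → 25600 — 4 stops raised (brighter).
Net so far: 4 stops brighter. Shutter speed: 1/125 → 1/250 → 1/500 → 1/1000 → 1/2000.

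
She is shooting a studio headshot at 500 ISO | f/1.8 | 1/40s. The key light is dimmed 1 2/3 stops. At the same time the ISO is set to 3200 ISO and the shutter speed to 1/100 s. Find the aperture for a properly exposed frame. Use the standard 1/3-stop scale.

f/1.6

Scene light: 1 2/3 stops darker.
ISO: 500 → 640 → 800 → 1000 → 1250 → 1600 → 2000 → 2500 → 3200 — 2 2/3 stops raised (brighter).
Shutter speed: 1/40 → 1/50 → 1/60 → 1/80 → 1/100 — 1 1/3 stops faster (darker).
Net so far: 1/3 stop darker. Aperture: f/1.8 → f/1.6.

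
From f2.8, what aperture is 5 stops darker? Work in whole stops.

f/16

Aperture: f/2.8 → f/4 → f/5.6 → f/8 → f/11 → f/16 — 5 stops narrower (darker).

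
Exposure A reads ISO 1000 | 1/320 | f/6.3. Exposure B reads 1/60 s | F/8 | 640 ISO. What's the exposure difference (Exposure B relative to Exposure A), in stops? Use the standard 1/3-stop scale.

1 stop brighter

Aperture: f/6.3 → f/7.1 → f/8 — 2/3 stop smaller aperture (darker).
Shutter speed: 1/320 → 1/250 → 1/200 → 1/160 → 1/125 → 1/100 → 1/80 → 1/60 — 2 1/3 stops slower (brighter).
ISO: 1000 → 800 → 640 — 2/3 stop dropped (darker).
Net: −2/3 +2 1/3 −2/3 = +1 stop.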